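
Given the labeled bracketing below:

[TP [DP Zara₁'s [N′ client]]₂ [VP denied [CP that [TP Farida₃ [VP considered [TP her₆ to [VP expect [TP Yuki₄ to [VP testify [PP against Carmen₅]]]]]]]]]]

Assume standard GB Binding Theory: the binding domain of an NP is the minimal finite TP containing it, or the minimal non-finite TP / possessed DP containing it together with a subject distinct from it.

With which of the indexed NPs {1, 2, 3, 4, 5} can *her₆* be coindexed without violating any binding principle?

{1, 2}

*her* is a pronoun, so Principle B applies: it must be free in its binding domain.
Binding domain of *her₆*: the embedded TP, whose subject is Farida₃.
*Zara₁* and the pronoun do not c-command one another → neither Principle B nor Principle C is at stake; coindexation permitted.
*[Zara₁'s client]₂* c-commands the pronoun but from outside its binding domain, and is not c-commanded by it → coindexation permitted.
*Farida₃* c-commands the pronoun within its binding domain → coindexation would violate Principle B.
*Yuki₄*: the pronoun c-commands this R-expression → coindexation would violate Principle C on *Yuki₄*.
*Carmen₅*: the pronoun c-commands this R-expression → coindexation would violate Principle C on *Carmen₅*.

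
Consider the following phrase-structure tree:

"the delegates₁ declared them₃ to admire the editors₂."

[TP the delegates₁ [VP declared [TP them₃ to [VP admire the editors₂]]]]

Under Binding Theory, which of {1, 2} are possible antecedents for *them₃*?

*them* is a pronoun, so Principle B applies: it must be free in its binding domain.
Binding domain of *them₃*: the matrix TP, whose subject is the delegates₁.
*the delegates₁* c-commands the pronoun within its binding domain → coindexation would violate Principle B.
*the editors₂*: the pronoun c-commands this R-expression → coindexation would violate Principle C on *the editors₂*.

none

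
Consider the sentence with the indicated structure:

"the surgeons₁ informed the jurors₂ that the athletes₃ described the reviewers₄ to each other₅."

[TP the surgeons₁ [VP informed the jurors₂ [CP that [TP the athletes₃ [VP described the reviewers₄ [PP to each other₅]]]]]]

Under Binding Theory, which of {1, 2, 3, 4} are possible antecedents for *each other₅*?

{3, 4}

*each other* is an anaphor, so Principle A applies: it must be bound in its binding domain.
Binding domain of *each other₅*: the embedded TP, whose subject is the athletes₃.
*the surgeons₁* c-commands the anaphor but is outside its binding domain → cannot satisfy Principle A.
*the jurors₂* c-commands the anaphor but is outside its binding domain → cannot satisfy Principle A.
*the athletes₃* c-commands the anaphor within its binding domain → licit binder.
*the reviewers₄* c-commands the anaphor within its binding domain → licit binder.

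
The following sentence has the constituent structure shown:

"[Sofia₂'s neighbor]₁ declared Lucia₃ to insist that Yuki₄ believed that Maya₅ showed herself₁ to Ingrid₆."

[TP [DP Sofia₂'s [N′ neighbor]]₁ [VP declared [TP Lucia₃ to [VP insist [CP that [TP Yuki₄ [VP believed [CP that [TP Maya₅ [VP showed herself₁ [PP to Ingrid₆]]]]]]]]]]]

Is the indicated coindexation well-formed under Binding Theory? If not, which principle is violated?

The two coindexed NPs are *[Sofia₂'s neighbor]₁* and *herself₁*.
*herself₁* is an anaphor. Principle A requires it to be bound within its binding domain — the embedded TP, whose subject is Maya₅.
Within that domain it is c-commanded by *Maya₅*, which does not share its index.
*[Sofia₂'s neighbor]₁* does c-command the anaphor, but from outside its binding domain.
The anaphor is unbound in its domain → Principle A violation.

Principle A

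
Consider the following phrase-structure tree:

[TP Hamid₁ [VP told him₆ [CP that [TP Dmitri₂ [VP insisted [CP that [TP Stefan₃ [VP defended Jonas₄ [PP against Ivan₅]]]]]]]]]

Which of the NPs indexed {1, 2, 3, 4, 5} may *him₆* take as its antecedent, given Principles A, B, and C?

none

*him* is a pronoun, so Principle B applies: it must be free in its binding domain.
Binding domain of *him₆*: the matrix TP, whose subject is Hamid₁.
*Hamid₁* c-commands the pronoun within its binding domain → coindexation would violate Principle B.
*Dmitri₂*: the pronoun c-commands this R-expression → coindexation would violate Principle C on *Dmitri₂*.
*Stefan₃*: the pronoun c-commands this R-expression → coindexation would violate Principle C on *Stefan₃*.
*Jonas₄*: the pronoun c-commands this R-expression → coindexation would violate Principle C on *Jonas₄*.
*Ivan₅*: the pronoun c-commands this R-expression → coindexation would violate Principle C on *Ivan₅*.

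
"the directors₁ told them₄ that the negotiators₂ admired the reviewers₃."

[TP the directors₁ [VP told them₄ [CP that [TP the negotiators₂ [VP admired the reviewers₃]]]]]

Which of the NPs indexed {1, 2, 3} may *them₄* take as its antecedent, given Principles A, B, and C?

none

*them* is a pronoun, so Principle B applies: it must be free in its binding domain.
Binding domain of *them₄*: the matrix TP, whose subject is the directors₁.
*the directors₁* c-commands the pronoun within its binding domain → coindexation would violate Principle B.
*the negotiators₂*: the pronoun c-commands this R-expression → coindexation would violate Principle C on *the negotiators₂*.
*the reviewers₃*: the pronoun c-commands this R-expression → coindexation would violate Principle C on *the reviewers₃*.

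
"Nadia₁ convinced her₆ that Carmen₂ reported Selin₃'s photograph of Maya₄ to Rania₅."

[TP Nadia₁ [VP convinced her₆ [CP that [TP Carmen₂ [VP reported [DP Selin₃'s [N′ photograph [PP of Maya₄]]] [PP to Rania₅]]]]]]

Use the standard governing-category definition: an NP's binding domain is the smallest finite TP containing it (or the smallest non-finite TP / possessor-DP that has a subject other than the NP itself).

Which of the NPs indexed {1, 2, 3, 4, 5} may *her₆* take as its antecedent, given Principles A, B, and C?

none

*her* is a pronoun, so Principle B applies: it must be free in its binding domain.
Binding domain of *her₆*: the matrix TP, whose subject is Nadia₁.
*Nadia₁* c-commands the pronoun within its binding domain → coindexation would violate Principle B.
*Carmen₂*: the pronoun c-commands this R-expression → coindexation would violate Principle C on *Carmen₂*.
*Selin₃*: the pronoun c-commands this R-expression → coindexation would violate Principle C on *Selin₃*.
*Maya₄*: the pronoun c-commands this R-expression → coindexation would violate Principle C on *Maya₄*.
*Rania₅*: the pronoun c-commands this R-expression → coindexation would violate Principle C on *Rania₅*.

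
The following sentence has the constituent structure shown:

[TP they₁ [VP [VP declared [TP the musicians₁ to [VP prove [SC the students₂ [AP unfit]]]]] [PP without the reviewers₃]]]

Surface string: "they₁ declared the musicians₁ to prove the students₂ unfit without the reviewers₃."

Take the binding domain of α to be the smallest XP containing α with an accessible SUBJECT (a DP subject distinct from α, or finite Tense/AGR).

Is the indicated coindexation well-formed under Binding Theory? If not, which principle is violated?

The two coindexed NPs are *they₁* and *the musicians₁*.
*the musicians₁* is an R-expression. Principle C requires it to be free everywhere.
*they₁* c-commands it and carries the same index.
The R-expression is bound → Principle C violation.

Principle C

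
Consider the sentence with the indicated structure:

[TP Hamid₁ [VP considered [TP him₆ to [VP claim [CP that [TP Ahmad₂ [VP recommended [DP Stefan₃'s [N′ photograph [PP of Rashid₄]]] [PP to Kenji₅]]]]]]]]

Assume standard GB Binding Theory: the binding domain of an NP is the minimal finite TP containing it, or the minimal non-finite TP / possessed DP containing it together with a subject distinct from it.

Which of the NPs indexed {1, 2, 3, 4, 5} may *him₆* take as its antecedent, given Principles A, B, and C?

*him* is a pronoun, so Principle B applies: it must be free in its binding domain.
Binding domain of *him₆*: the matrix TP, whose subject is Hamid₁.
*Hamid₁* c-commands the pronoun within its binding domain → coindexation would violate Principle B.
*Ahmad₂*: the pronoun c-commands this R-expression → coindexation would violate Principle C on *Ahmad₂*.
*Stefan₃*: the pronoun c-commands this R-expression → coindexation would violate Principle C on *Stefan₃*.
*Rashid₄*: the pronoun c-commands this R-expression → coindexation would violate Principle C on *Rashid₄*.
*Kenji₅*: the pronoun c-commands this R-expression → coindexation would violate Principle C on *Kenji₅*.

none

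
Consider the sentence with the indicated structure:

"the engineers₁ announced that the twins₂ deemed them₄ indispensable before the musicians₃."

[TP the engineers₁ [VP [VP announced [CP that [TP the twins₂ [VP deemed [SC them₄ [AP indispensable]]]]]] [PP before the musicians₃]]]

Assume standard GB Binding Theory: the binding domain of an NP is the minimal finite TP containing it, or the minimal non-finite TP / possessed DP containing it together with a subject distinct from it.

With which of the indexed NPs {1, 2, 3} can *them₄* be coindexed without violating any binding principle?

*them* is a pronoun, so Principle B applies: it must be free in its binding domain.
Binding domain of *them₄*: the embedded TP, whose subject is the twins₂.
*the engineers₁* c-commands the pronoun but from outside its binding domain, and is not c-commanded by it → coindexation permitted.
*the twins₂* c-commands the pronoun within its binding domain → coindexation would violate Principle B.
*the musicians₃* and the pronoun do not c-command one another → neither Principle B nor Principle C is at stake; coindexation permitted.

{1, 3}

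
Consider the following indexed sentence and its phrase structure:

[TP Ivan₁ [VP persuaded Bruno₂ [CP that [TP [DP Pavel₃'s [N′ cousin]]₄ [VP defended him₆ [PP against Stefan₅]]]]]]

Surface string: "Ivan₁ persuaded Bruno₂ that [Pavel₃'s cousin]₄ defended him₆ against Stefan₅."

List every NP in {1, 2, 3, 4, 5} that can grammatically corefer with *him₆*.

*him* is a pronoun, so Principle B applies: it must be free in its binding domain.
Binding domain of *him₆*: the embedded TP, whose subject is [Pavel₃'s cousin]₄.
*Ivan₁* c-commands the pronoun but from outside its binding domain, and is not c-commanded by it → coindexation permitted.
*Bruno₂* c-commands the pronoun but from outside its binding domain, and is not c-commanded by it → coindexation permitted.
*Pavel₃* and the pronoun do not c-command one another → neither Principle B nor Principle C is at stake; coindexation permitted.
*[Pavel₃'s cousin]₄* c-commands the pronoun within its binding domain → coindexation would violate Principle B.
*Stefan₅*: the pronoun c-commands this R-expression → coindexation would violate Principle C on *Stefan₅*.

{1, 2, 3}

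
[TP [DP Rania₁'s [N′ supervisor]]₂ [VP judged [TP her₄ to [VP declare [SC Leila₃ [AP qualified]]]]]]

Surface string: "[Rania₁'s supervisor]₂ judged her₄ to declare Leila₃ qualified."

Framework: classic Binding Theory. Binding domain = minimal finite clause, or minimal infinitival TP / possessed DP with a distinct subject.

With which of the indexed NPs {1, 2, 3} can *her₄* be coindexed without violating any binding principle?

*her* is a pronoun, so Principle B applies: it must be free in its binding domain.
Binding domain of *her₄*: the matrix TP, whose subject is [Rania₁'s supervisor]₂.
*Rania₁* and the pronoun do not c-command one another → neither Principle B nor Principle C is at stake; coindexation permitted.
*[Rania₁'s supervisor]₂* c-commands the pronoun within its binding domain → coindexation would violate Principle B.
*Leila₃*: the pronoun c-commands this R-expression → coindexation would violate Principle C on *Leila₃*.

{1}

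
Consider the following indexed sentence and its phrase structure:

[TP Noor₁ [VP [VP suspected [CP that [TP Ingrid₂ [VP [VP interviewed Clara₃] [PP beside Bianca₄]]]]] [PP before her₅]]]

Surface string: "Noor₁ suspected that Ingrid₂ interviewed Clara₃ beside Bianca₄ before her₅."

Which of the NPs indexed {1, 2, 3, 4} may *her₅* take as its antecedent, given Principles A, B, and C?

{2, 3, 4}

*her* is a pronoun, so Principle B applies: it must be free in its binding domain.
Binding domain of *her₅*: the matrix TP, whose subject is Noor₁.
*Noor₁* c-commands the pronoun within its binding domain → coindexation would violate Principle B.
*Ingrid₂* and the pronoun do not c-command one another → neither Principle B nor Principle C is at stake; coindexation permitted.
*Clara₃* and the pronoun do not c-command one another → neither Principle B nor Principle C is at stake; coindexation permitted.
*Bianca₄* and the pronoun do not c-command one another → neither Principle B nor Principle C is at stake; coindexation permitted.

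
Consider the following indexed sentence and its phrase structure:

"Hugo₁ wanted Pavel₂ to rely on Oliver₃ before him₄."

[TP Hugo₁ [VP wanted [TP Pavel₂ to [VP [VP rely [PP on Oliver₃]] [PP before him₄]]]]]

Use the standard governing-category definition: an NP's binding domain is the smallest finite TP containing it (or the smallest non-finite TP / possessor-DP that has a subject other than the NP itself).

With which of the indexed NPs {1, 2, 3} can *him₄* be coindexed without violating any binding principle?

{1, 3}

*him* is a pronoun, so Principle B applies: it must be free in its binding domain.
Binding domain of *him₄*: the embedded TP, whose subject is Pavel₂.
*Hugo₁* c-commands the pronoun but from outside its binding domain, and is not c-commanded by it → coindexation permitted.
*Pavel₂* c-commands the pronoun within its binding domain → coindexation would violate Principle B.
*Oliver₃* and the pronoun do not c-command one another → neither Principle B nor Principle C is at stake; coindexation permitted.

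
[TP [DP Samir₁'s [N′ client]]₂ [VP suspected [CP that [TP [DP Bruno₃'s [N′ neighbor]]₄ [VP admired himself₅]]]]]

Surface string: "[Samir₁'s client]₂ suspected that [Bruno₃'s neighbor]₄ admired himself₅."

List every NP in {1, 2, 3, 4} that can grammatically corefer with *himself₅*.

*himself* is an anaphor, so Principle A applies: it must be bound in its binding domain.
Binding domain of *himself₅*: the embedded TP, whose subject is [Bruno₃'s neighbor]₄.
*Samir₁* does not c-command the anaphor → cannot bind it.
*[Samir₁'s client]₂* c-commands the anaphor but is outside its binding domain → cannot satisfy Principle A.
*Bruno₃* does not c-command the anaphor → cannot bind it.
*[Bruno₃'s neighbor]₄* c-commands the anaphor within its binding domain → licit binder.

{4}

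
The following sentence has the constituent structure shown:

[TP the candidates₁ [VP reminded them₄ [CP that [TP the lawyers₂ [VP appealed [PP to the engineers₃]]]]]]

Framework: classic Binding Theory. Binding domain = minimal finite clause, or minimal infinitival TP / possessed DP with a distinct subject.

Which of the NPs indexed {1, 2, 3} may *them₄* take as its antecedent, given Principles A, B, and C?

none

*them* is a pronoun, so Principle B applies: it must be free in its binding domain.
Binding domain of *them₄*: the matrix TP, whose subject is the candidates₁.
*the candidates₁* c-commands the pronoun within its binding domain → coindexation would violate Principle B.
*the lawyers₂*: the pronoun c-commands this R-expression → coindexation would violate Principle C on *the lawyers₂*.
*the engineers₃*: the pronoun c-commands this R-expression → coindexation would violate Principle C on *the engineers₃*.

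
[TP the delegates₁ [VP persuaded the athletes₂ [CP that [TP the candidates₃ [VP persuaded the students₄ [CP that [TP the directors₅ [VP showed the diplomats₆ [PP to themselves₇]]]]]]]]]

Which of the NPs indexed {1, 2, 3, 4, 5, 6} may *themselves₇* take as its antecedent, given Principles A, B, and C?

{5, 6}

*themselves* is an anaphor, so Principle A applies: it must be bound in its binding domain.
Binding domain of *themselves₇*: the embedded TP, whose subject is the directors₅.
*the delegates₁* c-commands the anaphor but is outside its binding domain → cannot satisfy Principle A.
*the athletes₂* c-commands the anaphor but is outside its binding domain → cannot satisfy Principle A.
*the candidates₃* c-commands the anaphor but is outside its binding domain → cannot satisfy Principle A.
*the students₄* c-commands the anaphor but is outside its binding domain → cannot satisfy Principle A.
*the directors₅* c-commands the anaphor within its binding domain → licit binder.
*the diplomats₆* c-commands the anaphor within its binding domain → licit binder.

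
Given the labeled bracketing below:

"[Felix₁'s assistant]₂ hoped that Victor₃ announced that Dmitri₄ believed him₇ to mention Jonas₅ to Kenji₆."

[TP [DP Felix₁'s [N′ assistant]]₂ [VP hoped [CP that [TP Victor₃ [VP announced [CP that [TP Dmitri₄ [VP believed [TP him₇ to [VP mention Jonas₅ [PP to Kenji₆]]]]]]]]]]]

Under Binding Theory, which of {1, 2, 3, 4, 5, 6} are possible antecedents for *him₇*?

{1, 2, 3}

*him* is a pronoun, so Principle B applies: it must be free in its binding domain.
Binding domain of *him₇*: the embedded TP, whose subject is Dmitri₄.
*Felix₁* and the pronoun do not c-command one another → neither Principle B nor Principle C is at stake; coindexation permitted.
*[Felix₁'s assistant]₂* c-commands the pronoun but from outside its binding domain, and is not c-commanded by it → coindexation permitted.
*Victor₃* c-commands the pronoun but from outside its binding domain, and is not c-commanded by it → coindexation permitted.
*Dmitri₄* c-commands the pronoun within its binding domain → coindexation would violate Principle B.
*Jonas₅*: the pronoun c-commands this R-expression → coindexation would violate Principle C on *Jonas₅*.
*Kenji₆*: the pronoun c-commands this R-expression → coindexation would violate Principle C on *Kenji₆*.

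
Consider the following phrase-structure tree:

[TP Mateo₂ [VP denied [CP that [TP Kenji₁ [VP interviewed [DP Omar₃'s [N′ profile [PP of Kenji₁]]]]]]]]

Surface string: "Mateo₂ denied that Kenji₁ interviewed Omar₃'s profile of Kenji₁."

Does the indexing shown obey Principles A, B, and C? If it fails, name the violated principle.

The two coindexed NPs are *Kenji₁* (the lower occurrence) and *Kenji₁* (the higher occurrence).
*Kenji₁* (the lower occurrence) is an R-expression. Principle C requires it to be free everywhere.
*Kenji₁* (the higher occurrence) c-commands it and carries the same index.
The R-expression is bound → Principle C violation.

Principle C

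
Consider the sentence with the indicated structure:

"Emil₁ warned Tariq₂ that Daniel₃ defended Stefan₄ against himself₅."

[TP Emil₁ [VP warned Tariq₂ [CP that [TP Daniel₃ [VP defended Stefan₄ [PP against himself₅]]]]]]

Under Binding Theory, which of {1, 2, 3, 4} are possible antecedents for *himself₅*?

{3, 4}

*himself* is an anaphor, so Principle A applies: it must be bound in its binding domain.
Binding domain of *himself₅*: the embedded TP, whose subject is Daniel₃.
*Emil₁* c-commands the anaphor but is outside its binding domain → cannot satisfy Principle A.
*Tariq₂* c-commands the anaphor but is outside its binding domain → cannot satisfy Principle A.
*Daniel₃* c-commands the anaphor within its binding domain → licit binder.
*Stefan₄* c-commands the anaphor within its binding domain → licit binder.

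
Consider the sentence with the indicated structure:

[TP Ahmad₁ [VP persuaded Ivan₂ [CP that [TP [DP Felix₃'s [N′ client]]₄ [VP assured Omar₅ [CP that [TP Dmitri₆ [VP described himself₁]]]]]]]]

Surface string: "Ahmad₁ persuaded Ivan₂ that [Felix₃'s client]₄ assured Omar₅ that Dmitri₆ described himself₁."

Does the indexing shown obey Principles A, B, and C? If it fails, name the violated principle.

The two coindexed NPs are *Ahmad₁* and *himself₁*.
*himself₁* is an anaphor. Principle A requires it to be bound within its binding domain — the embedded TP, whose subject is Dmitri₆.
Within that domain it is c-commanded by *Dmitri₆*, which does not share its index.
*Ahmad₁* does c-command the anaphor, but from outside its binding domain.
The anaphor is unbound in its domain → Principle A violation.

Principle A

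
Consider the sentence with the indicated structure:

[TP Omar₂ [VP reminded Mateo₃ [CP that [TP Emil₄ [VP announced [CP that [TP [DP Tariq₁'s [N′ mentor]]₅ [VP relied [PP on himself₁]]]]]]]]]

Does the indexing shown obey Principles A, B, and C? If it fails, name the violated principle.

Principle A

The two coindexed NPs are *Tariq₁* and *himself₁*.
*himself₁* is an anaphor. Principle A requires it to be bound within its binding domain — the embedded TP, whose subject is [Tariq₁'s mentor]₅.
Within that domain it is c-commanded by *[Tariq₁'s mentor]₅*, which does not share its index.
*Tariq₁* does not c-command the anaphor at all.
The anaphor is unbound in its domain → Principle A violation.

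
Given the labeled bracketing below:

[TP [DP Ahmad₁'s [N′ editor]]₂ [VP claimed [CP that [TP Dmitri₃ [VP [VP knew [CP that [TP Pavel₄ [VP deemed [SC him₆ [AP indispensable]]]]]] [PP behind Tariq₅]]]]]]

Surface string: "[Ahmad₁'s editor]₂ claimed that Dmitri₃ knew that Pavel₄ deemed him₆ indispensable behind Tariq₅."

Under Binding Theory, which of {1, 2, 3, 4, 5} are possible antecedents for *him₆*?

*him* is a pronoun, so Principle B applies: it must be free in its binding domain.
Binding domain of *him₆*: the embedded TP, whose subject is Pavel₄.
*Ahmad₁* and the pronoun do not c-command one another → neither Principle B nor Principle C is at stake; coindexation permitted.
*[Ahmad₁'s editor]₂* c-commands the pronoun but from outside its binding domain, and is not c-commanded by it → coindexation permitted.
*Dmitri₃* c-commands the pronoun but from outside its binding domain, and is not c-commanded by it → coindexation permitted.
*Pavel₄* c-commands the pronoun within its binding domain → coindexation would violate Principle B.
*Tariq₅* and the pronoun do not c-command one another → neither Principle B nor Principle C is at stake; coindexation permitted.

{1, 2, 3, 5}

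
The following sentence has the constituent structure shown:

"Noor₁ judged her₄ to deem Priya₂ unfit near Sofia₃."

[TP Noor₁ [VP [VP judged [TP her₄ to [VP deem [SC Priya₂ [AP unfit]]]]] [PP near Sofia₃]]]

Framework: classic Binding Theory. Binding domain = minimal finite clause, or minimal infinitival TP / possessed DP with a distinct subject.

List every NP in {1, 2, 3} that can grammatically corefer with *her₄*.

*her* is a pronoun, so Principle B applies: it must be free in its binding domain.
Binding domain of *her₄*: the matrix TP, whose subject is Noor₁.
*Noor₁* c-commands the pronoun within its binding domain → coindexation would violate Principle B.
*Priya₂*: the pronoun c-commands this R-expression → coindexation would violate Principle C on *Priya₂*.
*Sofia₃* and the pronoun do not c-command one another → neither Principle B nor Principle C is at stake; coindexation permitted.

{3}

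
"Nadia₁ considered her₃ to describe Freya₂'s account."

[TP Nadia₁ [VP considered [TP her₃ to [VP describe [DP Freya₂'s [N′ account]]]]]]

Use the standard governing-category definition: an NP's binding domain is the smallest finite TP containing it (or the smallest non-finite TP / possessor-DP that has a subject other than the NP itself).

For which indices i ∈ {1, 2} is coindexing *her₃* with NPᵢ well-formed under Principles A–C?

none

*her* is a pronoun, so Principle B applies: it must be free in its binding domain.
Binding domain of *her₃*: the matrix TP, whose subject is Nadia₁.
*Nadia₁* c-commands the pronoun within its binding domain → coindexation would violate Principle B.
*Freya₂*: the pronoun c-commands this R-expression → coindexation would violate Principle C on *Freya₂*.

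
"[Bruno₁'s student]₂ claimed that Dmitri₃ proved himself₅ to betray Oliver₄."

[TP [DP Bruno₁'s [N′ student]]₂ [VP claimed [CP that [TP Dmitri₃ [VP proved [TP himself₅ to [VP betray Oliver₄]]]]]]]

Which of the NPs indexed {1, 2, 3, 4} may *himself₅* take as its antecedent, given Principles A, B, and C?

{3}

*himself* is an anaphor, so Principle A applies: it must be bound in its binding domain.
Binding domain of *himself₅*: the embedded TP, whose subject is Dmitri₃.
*Bruno₁* does not c-command the anaphor → cannot bind it.
*[Bruno₁'s student]₂* c-commands the anaphor but is outside its binding domain → cannot satisfy Principle A.
*Dmitri₃* c-commands the anaphor within its binding domain → licit binder.
*Oliver₄* does not c-command the anaphor → cannot bind it.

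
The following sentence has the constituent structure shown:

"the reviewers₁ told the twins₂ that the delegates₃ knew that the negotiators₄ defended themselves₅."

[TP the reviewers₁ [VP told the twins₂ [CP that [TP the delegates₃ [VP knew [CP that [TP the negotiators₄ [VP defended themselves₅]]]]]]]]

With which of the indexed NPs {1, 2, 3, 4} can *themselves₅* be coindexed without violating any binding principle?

*themselves* is an anaphor, so Principle A applies: it must be bound in its binding domain.
Binding domain of *themselves₅*: the embedded TP, whose subject is the negotiators₄.
*the reviewers₁* c-commands the anaphor but is outside its binding domain → cannot satisfy Principle A.
*the twins₂* c-commands the anaphor but is outside its binding domain → cannot satisfy Principle A.
*the delegates₃* c-commands the anaphor but is outside its binding domain → cannot satisfy Principle A.
*the negotiators₄* c-commands the anaphor within its binding domain → licit binder.

{4}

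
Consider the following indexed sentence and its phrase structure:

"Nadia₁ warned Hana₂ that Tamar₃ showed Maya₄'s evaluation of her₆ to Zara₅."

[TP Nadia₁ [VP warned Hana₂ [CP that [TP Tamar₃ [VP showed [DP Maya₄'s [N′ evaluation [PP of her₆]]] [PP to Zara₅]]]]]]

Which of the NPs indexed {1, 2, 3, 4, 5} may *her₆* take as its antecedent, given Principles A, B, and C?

*her* is a pronoun, so Principle B applies: it must be free in its binding domain.
Binding domain of *her₆*: the possessed DP, whose subject is Maya₄.
*Nadia₁* c-commands the pronoun but from outside its binding domain, and is not c-commanded by it → coindexation permitted.
*Hana₂* c-commands the pronoun but from outside its binding domain, and is not c-commanded by it → coindexation permitted.
*Tamar₃* c-commands the pronoun but from outside its binding domain, and is not c-commanded by it → coindexation permitted.
*Maya₄* c-commands the pronoun within its binding domain → coindexation would violate Principle B.
*Zara₅* and the pronoun do not c-command one another → neither Principle B nor Principle C is at stake; coindexation permitted.

{1, 2, 3, 5}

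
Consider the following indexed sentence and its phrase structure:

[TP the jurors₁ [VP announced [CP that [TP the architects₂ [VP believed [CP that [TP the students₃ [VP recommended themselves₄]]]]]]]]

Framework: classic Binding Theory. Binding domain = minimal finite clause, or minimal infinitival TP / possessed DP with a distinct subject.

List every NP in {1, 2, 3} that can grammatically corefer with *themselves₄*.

{3}

*themselves* is an anaphor, so Principle A applies: it must be bound in its binding domain.
Binding domain of *themselves₄*: the embedded TP, whose subject is the students₃.
*the jurors₁* c-commands the anaphor but is outside its binding domain → cannot satisfy Principle A.
*the architects₂* c-commands the anaphor but is outside its binding domain → cannot satisfy Principle A.
*the students₃* c-commands the anaphor within its binding domain → licit binder.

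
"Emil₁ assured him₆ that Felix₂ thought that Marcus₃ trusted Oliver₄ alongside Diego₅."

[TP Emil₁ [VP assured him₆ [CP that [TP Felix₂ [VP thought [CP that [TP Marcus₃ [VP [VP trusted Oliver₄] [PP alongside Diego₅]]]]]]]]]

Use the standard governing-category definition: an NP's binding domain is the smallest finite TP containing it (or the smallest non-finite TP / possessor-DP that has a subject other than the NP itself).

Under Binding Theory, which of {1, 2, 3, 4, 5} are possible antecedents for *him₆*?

none

*him* is a pronoun, so Principle B applies: it must be free in its binding domain.
Binding domain of *him₆*: the matrix TP, whose subject is Emil₁.
*Emil₁* c-commands the pronoun within its binding domain → coindexation would violate Principle B.
*Felix₂*: the pronoun c-commands this R-expression → coindexation would violate Principle C on *Felix₂*.
*Marcus₃*: the pronoun c-commands this R-expression → coindexation would violate Principle C on *Marcus₃*.
*Oliver₄*: the pronoun c-commands this R-expression → coindexation would violate Principle C on *Oliver₄*.
*Diego₅*: the pronoun c-commands this R-expression → coindexation would violate Principle C on *Diego₅*.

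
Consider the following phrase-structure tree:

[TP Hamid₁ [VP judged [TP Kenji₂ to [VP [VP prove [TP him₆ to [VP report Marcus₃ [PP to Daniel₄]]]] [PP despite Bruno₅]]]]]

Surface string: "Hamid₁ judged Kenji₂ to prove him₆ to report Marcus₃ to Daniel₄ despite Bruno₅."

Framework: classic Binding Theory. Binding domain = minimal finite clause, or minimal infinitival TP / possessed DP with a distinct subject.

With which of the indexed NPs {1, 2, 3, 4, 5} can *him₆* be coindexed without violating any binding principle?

*him* is a pronoun, so Principle B applies: it must be free in its binding domain.
Binding domain of *him₆*: the embedded TP, whose subject is Kenji₂.
*Hamid₁* c-commands the pronoun but from outside its binding domain, and is not c-commanded by it → coindexation permitted.
*Kenji₂* c-commands the pronoun within its binding domain → coindexation would violate Principle B.
*Marcus₃*: the pronoun c-commands this R-expression → coindexation would violate Principle C on *Marcus₃*.
*Daniel₄*: the pronoun c-commands this R-expression → coindexation would violate Principle C on *Daniel₄*.
*Bruno₅* and the pronoun do not c-command one another → neither Principle B nor Principle C is at stake; coindexation permitted.

{1, 5}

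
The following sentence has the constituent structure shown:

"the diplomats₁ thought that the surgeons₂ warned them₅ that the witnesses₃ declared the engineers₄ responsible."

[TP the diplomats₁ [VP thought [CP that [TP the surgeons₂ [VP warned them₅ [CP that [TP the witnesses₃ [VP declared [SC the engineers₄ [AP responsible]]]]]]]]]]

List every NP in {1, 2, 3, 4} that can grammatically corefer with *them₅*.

*them* is a pronoun, so Principle B applies: it must be free in its binding domain.
Binding domain of *them₅*: the embedded TP, whose subject is the surgeons₂.
*the diplomats₁* c-commands the pronoun but from outside its binding domain, and is not c-commanded by it → coindexation permitted.
*the surgeons₂* c-commands the pronoun within its binding domain → coindexation would violate Principle B.
*the witnesses₃*: the pronoun c-commands this R-expression → coindexation would violate Principle C on *the witnesses₃*.
*the engineers₄*: the pronoun c-commands this R-expression → coindexation would violate Principle C on *the engineers₄*.

{1}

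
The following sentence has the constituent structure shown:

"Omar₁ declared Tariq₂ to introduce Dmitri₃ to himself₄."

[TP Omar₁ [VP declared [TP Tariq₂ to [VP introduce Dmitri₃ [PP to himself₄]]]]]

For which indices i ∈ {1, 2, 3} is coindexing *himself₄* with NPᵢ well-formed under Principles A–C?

*himself* is an anaphor, so Principle A applies: it must be bound in its binding domain.
Binding domain of *himself₄*: the embedded TP, whose subject is Tariq₂.
*Omar₁* c-commands the anaphor but is outside its binding domain → cannot satisfy Principle A.
*Tariq₂* c-commands the anaphor within its binding domain → licit binder.
*Dmitri₃* c-commands the anaphor within its binding domain → licit binder.

{2, 3}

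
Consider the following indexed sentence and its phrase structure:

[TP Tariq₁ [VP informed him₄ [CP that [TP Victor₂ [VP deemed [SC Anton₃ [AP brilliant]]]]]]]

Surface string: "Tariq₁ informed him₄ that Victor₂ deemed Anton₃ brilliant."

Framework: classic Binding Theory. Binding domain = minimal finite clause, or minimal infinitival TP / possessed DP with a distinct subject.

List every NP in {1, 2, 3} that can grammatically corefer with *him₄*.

*him* is a pronoun, so Principle B applies: it must be free in its binding domain.
Binding domain of *him₄*: the matrix TP, whose subject is Tariq₁.
*Tariq₁* c-commands the pronoun within its binding domain → coindexation would violate Principle B.
*Victor₂*: the pronoun c-commands this R-expression → coindexation would violate Principle C on *Victor₂*.
*Anton₃*: the pronoun c-commands this R-expression → coindexation would violate Principle C on *Anton₃*.

none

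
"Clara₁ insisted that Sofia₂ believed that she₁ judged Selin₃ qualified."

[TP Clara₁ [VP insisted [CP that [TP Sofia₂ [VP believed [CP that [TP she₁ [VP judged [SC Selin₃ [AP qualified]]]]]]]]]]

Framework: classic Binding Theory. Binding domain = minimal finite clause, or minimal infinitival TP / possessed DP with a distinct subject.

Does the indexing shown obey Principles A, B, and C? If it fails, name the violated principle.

The two coindexed NPs are *Clara₁* and *she₁*.
*she₁* is a pronoun; nothing c-commands it within its binding domain (the embedded TP.), so Principle B holds trivially.
*Clara₁* is an R-expression; *she₁* does not c-command it, and no other NP shares its index, so Principle C is satisfied.
All principles are respected.

grammatical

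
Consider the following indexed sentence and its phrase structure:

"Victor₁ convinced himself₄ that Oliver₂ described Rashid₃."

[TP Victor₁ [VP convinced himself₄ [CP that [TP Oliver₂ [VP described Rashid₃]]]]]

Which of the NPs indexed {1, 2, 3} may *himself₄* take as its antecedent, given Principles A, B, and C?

{1}

*himself* is an anaphor, so Principle A applies: it must be bound in its binding domain.
Binding domain of *himself₄*: the matrix TP, whose subject is Victor₁.
*Victor₁* c-commands the anaphor within its binding domain → licit binder.
*Oliver₂* does not c-command the anaphor → cannot bind it.
*Rashid₃* does not c-command the anaphor → cannot bind it.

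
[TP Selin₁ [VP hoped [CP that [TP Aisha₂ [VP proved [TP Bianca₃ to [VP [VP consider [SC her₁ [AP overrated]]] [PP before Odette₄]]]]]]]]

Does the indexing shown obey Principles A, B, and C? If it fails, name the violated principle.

The two coindexed NPs are *Selin₁* and *her₁*.
*her₁* is a pronoun; its binding domain is the embedded TP, whose subject is Bianca₃. Within that domain it is c-commanded only by *Bianca₃*, which carries a different index — the pronoun is free locally, so Principle B holds.
*Selin₁* is an R-expression; *her₁* does not c-command it, and no other NP shares its index, so Principle C is satisfied.
All principles are respected.

grammatical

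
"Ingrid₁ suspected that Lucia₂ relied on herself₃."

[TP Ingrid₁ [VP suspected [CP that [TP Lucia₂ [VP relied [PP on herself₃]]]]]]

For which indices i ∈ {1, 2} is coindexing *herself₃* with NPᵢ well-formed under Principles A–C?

{2}

*herself* is an anaphor, so Principle A applies: it must be bound in its binding domain.
Binding domain of *herself₃*: the embedded TP, whose subject is Lucia₂.
*Ingrid₁* c-commands the anaphor but is outside its binding domain → cannot satisfy Principle A.
*Lucia₂* c-commands the anaphor within its binding domain → licit binder.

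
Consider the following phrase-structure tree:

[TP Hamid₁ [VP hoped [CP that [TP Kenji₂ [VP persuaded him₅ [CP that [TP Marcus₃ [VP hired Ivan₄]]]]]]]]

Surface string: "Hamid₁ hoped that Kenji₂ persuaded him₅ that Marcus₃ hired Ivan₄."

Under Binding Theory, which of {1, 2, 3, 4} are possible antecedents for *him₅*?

*him* is a pronoun, so Principle B applies: it must be free in its binding domain.
Binding domain of *him₅*: the embedded TP, whose subject is Kenji₂.
*Hamid₁* c-commands the pronoun but from outside its binding domain, and is not c-commanded by it → coindexation permitted.
*Kenji₂* c-commands the pronoun within its binding domain → coindexation would violate Principle B.
*Marcus₃*: the pronoun c-commands this R-expression → coindexation would violate Principle C on *Marcus₃*.
*Ivan₄*: the pronoun c-commands this R-expression → coindexation would violate Principle C on *Ivan₄*.

{1}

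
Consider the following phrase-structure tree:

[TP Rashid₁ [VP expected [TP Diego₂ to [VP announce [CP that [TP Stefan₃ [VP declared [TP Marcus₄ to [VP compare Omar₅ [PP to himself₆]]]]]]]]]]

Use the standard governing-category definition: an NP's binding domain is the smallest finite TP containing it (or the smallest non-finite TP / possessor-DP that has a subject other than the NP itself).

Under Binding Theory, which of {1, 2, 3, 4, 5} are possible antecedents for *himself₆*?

{4, 5}

*himself* is an anaphor, so Principle A applies: it must be bound in its binding domain.
Binding domain of *himself₆*: the embedded TP, whose subject is Marcus₄.
*Rashid₁* c-commands the anaphor but is outside its binding domain → cannot satisfy Principle A.
*Diego₂* c-commands the anaphor but is outside its binding domain → cannot satisfy Principle A.
*Stefan₃* c-commands the anaphor but is outside its binding domain → cannot satisfy Principle A.
*Marcus₄* c-commands the anaphor within its binding domain → licit binder.
*Omar₅* c-commands the anaphor within its binding domain → licit binder.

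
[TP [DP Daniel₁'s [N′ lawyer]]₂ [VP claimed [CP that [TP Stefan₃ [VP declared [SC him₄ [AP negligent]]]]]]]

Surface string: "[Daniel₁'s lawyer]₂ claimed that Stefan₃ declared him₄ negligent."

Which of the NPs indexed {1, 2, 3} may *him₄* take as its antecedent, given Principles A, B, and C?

*him* is a pronoun, so Principle B applies: it must be free in its binding domain.
Binding domain of *him₄*: the embedded TP, whose subject is Stefan₃.
*Daniel₁* and the pronoun do not c-command one another → neither Principle B nor Principle C is at stake; coindexation permitted.
*[Daniel₁'s lawyer]₂* c-commands the pronoun but from outside its binding domain, and is not c-commanded by it → coindexation permitted.
*Stefan₃* c-commands the pronoun within its binding domain → coindexation would violate Principle B.

{1, 2}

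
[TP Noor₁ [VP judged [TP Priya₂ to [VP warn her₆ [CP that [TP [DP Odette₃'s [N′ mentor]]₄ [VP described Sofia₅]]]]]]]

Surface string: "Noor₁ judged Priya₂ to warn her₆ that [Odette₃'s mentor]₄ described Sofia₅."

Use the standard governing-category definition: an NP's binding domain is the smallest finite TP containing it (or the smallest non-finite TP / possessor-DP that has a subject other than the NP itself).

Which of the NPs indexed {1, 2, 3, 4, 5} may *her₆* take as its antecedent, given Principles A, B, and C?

*her* is a pronoun, so Principle B applies: it must be free in its binding domain.
Binding domain of *her₆*: the embedded TP, whose subject is Priya₂.
*Noor₁* c-commands the pronoun but from outside its binding domain, and is not c-commanded by it → coindexation permitted.
*Priya₂* c-commands the pronoun within its binding domain → coindexation would violate Principle B.
*Odette₃*: the pronoun c-commands this R-expression → coindexation would violate Principle C on *Odette₃*.
*[Odette₃'s mentor]₄*: the pronoun c-commands this R-expression → coindexation would violate Principle C on *[Odette₃'s mentor]₄*.
*Sofia₅*: the pronoun c-commands this R-expression → coindexation would violate Principle C on *Sofia₅*.

{1}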